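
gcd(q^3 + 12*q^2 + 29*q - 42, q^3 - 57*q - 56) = q + 7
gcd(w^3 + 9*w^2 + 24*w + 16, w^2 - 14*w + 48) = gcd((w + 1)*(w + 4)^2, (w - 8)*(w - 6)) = 1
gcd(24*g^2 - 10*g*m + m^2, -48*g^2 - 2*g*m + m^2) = 1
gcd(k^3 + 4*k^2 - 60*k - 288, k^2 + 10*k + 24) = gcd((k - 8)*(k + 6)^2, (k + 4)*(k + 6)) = k + 6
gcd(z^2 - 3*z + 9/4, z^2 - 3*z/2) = z - 3/2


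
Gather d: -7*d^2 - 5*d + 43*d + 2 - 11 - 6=-7*d^2 + 38*d - 15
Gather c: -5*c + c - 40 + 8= -4*c - 32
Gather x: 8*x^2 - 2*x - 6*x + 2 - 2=8*x^2 - 8*x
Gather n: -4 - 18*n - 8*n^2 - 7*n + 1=-8*n^2 - 25*n - 3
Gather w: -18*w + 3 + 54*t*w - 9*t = -9*t + w*(54*t - 18) + 3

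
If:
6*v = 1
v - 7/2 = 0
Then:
No Solution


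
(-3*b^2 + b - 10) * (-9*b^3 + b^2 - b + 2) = 27*b^5 - 12*b^4 + 94*b^3 - 17*b^2 + 12*b - 20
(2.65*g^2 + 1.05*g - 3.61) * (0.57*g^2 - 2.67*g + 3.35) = 1.5105*g^4 - 6.477*g^3 + 4.0163*g^2 + 13.1562*g - 12.0935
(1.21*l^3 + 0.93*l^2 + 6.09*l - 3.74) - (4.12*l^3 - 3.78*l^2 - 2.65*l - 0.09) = -2.91*l^3 + 4.71*l^2 + 8.74*l - 3.65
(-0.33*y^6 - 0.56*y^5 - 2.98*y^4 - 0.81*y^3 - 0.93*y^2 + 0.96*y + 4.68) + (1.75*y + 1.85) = -0.33*y^6 - 0.56*y^5 - 2.98*y^4 - 0.81*y^3 - 0.93*y^2 + 2.71*y + 6.53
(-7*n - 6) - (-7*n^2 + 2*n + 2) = 7*n^2 - 9*n - 8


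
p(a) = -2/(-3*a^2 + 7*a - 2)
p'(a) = -2*(6*a - 7)/(-3*a^2 + 7*a - 2)^2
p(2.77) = 0.36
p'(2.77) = -0.61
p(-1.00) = 0.17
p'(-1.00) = 0.18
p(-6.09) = 0.01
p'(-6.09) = 0.00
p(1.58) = -1.27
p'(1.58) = -2.01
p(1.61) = -1.34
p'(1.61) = -2.38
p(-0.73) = 0.23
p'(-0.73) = 0.30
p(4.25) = 0.08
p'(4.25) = -0.05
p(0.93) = -1.04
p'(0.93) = 0.77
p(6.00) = 0.03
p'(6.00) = -0.01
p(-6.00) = 0.01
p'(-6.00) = 0.00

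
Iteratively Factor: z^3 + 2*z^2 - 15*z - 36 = (z + 3)*(z^2 - z - 12) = (z - 4)*(z + 3)*(z + 3)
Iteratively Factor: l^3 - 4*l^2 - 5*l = (l)*(l^2 - 4*l - 5) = l*(l + 1)*(l - 5)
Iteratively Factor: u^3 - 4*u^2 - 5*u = (u - 5)*(u^2 + u) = (u - 5)*(u + 1)*(u)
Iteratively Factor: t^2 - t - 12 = (t - 4)*(t + 3)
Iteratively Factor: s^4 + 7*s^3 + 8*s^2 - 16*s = (s)*(s^3 + 7*s^2 + 8*s - 16) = s*(s + 4)*(s^2 + 3*s - 4) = s*(s - 1)*(s + 4)*(s + 4)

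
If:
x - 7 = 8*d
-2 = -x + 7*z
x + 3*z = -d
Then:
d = -64/87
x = 97/87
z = -11/87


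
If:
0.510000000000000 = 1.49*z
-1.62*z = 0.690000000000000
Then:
No Solution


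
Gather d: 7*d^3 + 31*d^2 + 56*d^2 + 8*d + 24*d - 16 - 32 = 7*d^3 + 87*d^2 + 32*d - 48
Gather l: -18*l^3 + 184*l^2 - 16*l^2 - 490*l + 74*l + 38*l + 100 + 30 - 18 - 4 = -18*l^3 + 168*l^2 - 378*l + 108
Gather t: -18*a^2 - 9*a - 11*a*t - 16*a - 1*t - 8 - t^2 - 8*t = -18*a^2 - 25*a - t^2 + t*(-11*a - 9) - 8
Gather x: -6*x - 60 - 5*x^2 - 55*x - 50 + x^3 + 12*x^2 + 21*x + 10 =x^3 + 7*x^2 - 40*x - 100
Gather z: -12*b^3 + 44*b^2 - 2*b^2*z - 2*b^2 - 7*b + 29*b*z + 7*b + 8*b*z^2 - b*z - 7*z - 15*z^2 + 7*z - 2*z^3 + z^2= -12*b^3 + 42*b^2 - 2*z^3 + z^2*(8*b - 14) + z*(-2*b^2 + 28*b)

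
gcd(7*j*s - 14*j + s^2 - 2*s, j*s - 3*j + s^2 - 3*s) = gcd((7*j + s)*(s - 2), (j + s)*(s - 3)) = 1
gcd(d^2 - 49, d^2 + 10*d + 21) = d + 7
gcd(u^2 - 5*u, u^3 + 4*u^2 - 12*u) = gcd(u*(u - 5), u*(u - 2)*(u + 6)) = u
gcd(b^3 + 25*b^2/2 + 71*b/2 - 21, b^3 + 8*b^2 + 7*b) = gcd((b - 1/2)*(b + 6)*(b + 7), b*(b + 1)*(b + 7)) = b + 7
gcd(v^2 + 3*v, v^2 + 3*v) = v^2 + 3*v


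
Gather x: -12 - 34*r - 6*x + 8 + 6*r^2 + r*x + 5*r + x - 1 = 6*r^2 - 29*r + x*(r - 5) - 5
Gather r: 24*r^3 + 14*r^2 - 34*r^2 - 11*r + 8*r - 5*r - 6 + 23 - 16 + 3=24*r^3 - 20*r^2 - 8*r + 4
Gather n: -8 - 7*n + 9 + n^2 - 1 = n^2 - 7*n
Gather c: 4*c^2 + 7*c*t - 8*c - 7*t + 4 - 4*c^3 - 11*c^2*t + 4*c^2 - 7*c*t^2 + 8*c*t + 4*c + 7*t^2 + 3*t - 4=-4*c^3 + c^2*(8 - 11*t) + c*(-7*t^2 + 15*t - 4) + 7*t^2 - 4*t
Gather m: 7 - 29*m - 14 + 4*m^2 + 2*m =4*m^2 - 27*m - 7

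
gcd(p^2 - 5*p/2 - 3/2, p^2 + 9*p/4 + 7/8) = p + 1/2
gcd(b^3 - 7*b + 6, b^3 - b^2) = b - 1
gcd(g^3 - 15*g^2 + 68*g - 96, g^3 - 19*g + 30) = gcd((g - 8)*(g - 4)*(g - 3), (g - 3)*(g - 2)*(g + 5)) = g - 3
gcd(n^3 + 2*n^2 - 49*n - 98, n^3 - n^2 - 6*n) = n + 2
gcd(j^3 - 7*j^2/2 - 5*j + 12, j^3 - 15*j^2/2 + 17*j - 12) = j^2 - 11*j/2 + 6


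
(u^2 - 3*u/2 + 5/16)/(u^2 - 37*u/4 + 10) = (u - 1/4)/(u - 8)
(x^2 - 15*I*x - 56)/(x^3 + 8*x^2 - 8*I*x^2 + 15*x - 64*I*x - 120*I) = (x - 7*I)/(x^2 + 8*x + 15)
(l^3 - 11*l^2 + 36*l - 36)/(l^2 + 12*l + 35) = (l^3 - 11*l^2 + 36*l - 36)/(l^2 + 12*l + 35)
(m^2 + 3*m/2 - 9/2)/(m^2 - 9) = (m - 3/2)/(m - 3)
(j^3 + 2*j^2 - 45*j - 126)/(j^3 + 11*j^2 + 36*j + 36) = (j - 7)/(j + 2)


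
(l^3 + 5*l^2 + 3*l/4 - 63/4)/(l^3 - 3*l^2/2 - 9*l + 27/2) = (l + 7/2)/(l - 3)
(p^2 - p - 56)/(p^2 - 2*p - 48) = (p + 7)/(p + 6)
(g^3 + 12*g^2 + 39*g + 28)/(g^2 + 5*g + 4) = g + 7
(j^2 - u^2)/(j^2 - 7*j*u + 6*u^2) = (-j - u)/(-j + 6*u)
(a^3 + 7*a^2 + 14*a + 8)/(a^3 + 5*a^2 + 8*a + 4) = (a + 4)/(a + 2)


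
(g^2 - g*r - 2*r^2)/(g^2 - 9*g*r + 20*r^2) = (g^2 - g*r - 2*r^2)/(g^2 - 9*g*r + 20*r^2)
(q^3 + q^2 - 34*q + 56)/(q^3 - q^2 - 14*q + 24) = (q^2 + 3*q - 28)/(q^2 + q - 12)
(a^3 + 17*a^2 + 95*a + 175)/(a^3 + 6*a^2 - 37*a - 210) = (a + 5)/(a - 6)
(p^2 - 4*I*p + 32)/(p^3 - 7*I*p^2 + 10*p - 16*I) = (p + 4*I)/(p^2 + I*p + 2)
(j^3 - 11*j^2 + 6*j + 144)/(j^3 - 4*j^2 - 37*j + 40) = (j^2 - 3*j - 18)/(j^2 + 4*j - 5)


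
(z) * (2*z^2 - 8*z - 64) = 2*z^3 - 8*z^2 - 64*z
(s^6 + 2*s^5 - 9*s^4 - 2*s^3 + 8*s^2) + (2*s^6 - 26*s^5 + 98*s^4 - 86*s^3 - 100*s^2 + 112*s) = 3*s^6 - 24*s^5 + 89*s^4 - 88*s^3 - 92*s^2 + 112*s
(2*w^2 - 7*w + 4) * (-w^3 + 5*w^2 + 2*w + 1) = -2*w^5 + 17*w^4 - 35*w^3 + 8*w^2 + w + 4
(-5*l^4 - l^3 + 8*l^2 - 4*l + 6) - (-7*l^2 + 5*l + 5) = -5*l^4 - l^3 + 15*l^2 - 9*l + 1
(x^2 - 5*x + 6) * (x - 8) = x^3 - 13*x^2 + 46*x - 48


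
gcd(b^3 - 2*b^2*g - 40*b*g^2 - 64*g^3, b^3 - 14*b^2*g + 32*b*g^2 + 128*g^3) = b^2 - 6*b*g - 16*g^2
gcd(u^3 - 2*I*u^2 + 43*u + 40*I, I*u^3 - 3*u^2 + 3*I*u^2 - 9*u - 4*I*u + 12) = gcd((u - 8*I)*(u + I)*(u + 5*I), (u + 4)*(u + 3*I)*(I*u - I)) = 1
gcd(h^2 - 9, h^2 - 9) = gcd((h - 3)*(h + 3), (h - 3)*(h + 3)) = h^2 - 9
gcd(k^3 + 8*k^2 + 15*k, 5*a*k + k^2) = k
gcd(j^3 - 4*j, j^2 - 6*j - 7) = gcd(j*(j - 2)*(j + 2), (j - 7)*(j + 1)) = 1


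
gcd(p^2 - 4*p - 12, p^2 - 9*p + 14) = 1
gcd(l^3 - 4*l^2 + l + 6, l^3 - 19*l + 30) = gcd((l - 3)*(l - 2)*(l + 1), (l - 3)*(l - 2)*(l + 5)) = l^2 - 5*l + 6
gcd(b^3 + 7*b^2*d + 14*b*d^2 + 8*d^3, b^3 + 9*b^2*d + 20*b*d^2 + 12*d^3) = b^2 + 3*b*d + 2*d^2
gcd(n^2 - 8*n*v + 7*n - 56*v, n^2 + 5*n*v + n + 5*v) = 1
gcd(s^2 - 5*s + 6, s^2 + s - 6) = s - 2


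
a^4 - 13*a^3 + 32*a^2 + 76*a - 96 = (a - 8)*(a - 6)*(a - 1)*(a + 2)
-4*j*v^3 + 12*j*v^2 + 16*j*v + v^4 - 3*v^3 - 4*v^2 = v*(-4*j + v)*(v - 4)*(v + 1)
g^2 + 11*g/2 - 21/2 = (g - 3/2)*(g + 7)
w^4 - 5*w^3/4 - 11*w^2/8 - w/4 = w*(w - 2)*(w + 1/4)*(w + 1/2)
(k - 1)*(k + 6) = k^2 + 5*k - 6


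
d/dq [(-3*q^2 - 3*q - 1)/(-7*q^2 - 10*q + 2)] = (9*q^2 - 26*q - 16)/(49*q^4 + 140*q^3 + 72*q^2 - 40*q + 4)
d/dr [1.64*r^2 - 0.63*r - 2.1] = 3.28*r - 0.63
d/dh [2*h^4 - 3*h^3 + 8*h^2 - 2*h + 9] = 8*h^3 - 9*h^2 + 16*h - 2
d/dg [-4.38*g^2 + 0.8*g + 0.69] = 0.8 - 8.76*g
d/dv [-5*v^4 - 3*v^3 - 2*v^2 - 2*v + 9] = -20*v^3 - 9*v^2 - 4*v - 2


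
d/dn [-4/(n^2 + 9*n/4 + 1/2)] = 16*(8*n + 9)/(4*n^2 + 9*n + 2)^2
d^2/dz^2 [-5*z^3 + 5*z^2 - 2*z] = 10 - 30*z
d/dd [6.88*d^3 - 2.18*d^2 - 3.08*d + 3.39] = 20.64*d^2 - 4.36*d - 3.08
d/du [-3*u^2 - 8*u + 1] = -6*u - 8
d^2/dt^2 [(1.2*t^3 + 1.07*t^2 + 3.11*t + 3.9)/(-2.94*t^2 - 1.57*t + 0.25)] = (1.4210854715202e-14*t^5 - 51.56514*t^3 - 204.15294*t^2 - 122.17482*t - 27.53432)/(25.412184*t^6 + 40.711356*t^5 + 15.257718*t^4 - 3.053807*t^3 - 1.297425*t^2 + 0.294375*t - 0.015625)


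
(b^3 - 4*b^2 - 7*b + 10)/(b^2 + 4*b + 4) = (b^2 - 6*b + 5)/(b + 2)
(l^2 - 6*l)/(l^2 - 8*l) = (l - 6)/(l - 8)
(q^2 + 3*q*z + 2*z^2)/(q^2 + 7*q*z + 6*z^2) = (q + 2*z)/(q + 6*z)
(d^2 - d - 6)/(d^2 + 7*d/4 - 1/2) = 4*(d - 3)/(4*d - 1)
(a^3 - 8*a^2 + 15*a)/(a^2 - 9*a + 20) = a*(a - 3)/(a - 4)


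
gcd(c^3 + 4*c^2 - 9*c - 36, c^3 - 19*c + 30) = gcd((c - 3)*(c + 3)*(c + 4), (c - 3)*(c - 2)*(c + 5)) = c - 3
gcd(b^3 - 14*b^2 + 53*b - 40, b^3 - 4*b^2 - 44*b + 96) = b - 8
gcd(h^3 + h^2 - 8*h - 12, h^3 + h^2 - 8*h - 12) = h^3 + h^2 - 8*h - 12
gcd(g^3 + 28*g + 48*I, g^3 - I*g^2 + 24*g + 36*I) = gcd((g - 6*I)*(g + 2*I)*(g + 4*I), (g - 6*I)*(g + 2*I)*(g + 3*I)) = g^2 - 4*I*g + 12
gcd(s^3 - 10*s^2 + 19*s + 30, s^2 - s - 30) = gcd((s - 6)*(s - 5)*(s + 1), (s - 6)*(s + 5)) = s - 6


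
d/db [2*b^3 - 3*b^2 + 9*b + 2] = 6*b^2 - 6*b + 9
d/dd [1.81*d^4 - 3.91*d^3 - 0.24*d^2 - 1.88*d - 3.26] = 7.24*d^3 - 11.73*d^2 - 0.48*d - 1.88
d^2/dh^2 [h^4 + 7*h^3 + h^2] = 12*h^2 + 42*h + 2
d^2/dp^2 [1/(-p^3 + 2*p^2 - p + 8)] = 2*((3*p - 2)*(p^3 - 2*p^2 + p - 8) - (3*p^2 - 4*p + 1)^2)/(p^3 - 2*p^2 + p - 8)^3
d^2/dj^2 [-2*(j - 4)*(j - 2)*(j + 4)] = 8 - 12*j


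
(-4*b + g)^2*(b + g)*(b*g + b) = 16*b^4*g + 16*b^4 + 8*b^3*g^2 + 8*b^3*g - 7*b^2*g^3 - 7*b^2*g^2 + b*g^4 + b*g^3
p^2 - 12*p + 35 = (p - 7)*(p - 5)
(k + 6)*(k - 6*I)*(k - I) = k^3 + 6*k^2 - 7*I*k^2 - 6*k - 42*I*k - 36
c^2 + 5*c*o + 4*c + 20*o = (c + 4)*(c + 5*o)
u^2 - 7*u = u*(u - 7)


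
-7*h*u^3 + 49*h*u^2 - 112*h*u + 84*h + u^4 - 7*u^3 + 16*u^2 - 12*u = (-7*h + u)*(u - 3)*(u - 2)^2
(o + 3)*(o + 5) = o^2 + 8*o + 15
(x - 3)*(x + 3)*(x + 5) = x^3 + 5*x^2 - 9*x - 45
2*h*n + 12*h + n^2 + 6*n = (2*h + n)*(n + 6)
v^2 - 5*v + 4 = (v - 4)*(v - 1)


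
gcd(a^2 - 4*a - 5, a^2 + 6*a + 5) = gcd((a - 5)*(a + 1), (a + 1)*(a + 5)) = a + 1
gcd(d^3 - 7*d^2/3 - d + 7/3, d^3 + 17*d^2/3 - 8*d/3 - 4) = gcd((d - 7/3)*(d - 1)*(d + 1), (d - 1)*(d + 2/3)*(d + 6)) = d - 1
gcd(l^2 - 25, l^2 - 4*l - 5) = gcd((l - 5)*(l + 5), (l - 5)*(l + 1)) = l - 5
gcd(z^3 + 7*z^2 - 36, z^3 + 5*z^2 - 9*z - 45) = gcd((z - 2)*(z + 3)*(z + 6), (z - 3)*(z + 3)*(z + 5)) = z + 3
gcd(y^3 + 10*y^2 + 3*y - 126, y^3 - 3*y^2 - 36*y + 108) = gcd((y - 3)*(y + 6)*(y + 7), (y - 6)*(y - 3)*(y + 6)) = y^2 + 3*y - 18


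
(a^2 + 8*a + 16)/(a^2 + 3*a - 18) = (a^2 + 8*a + 16)/(a^2 + 3*a - 18)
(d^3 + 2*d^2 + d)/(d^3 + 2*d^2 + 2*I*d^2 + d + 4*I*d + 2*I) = d/(d + 2*I)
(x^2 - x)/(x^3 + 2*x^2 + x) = (x - 1)/(x^2 + 2*x + 1)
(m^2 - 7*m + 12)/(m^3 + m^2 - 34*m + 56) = (m - 3)/(m^2 + 5*m - 14)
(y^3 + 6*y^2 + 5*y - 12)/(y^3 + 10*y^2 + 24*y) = (y^2 + 2*y - 3)/(y*(y + 6))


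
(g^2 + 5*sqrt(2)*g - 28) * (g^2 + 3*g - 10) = g^4 + 3*g^3 + 5*sqrt(2)*g^3 - 38*g^2 + 15*sqrt(2)*g^2 - 84*g - 50*sqrt(2)*g + 280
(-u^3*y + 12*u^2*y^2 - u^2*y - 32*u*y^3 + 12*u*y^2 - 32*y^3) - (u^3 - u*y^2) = -u^3*y - u^3 + 12*u^2*y^2 - u^2*y - 32*u*y^3 + 13*u*y^2 - 32*y^3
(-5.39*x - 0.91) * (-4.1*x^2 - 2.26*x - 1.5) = 22.099*x^3 + 15.9124*x^2 + 10.1416*x + 1.365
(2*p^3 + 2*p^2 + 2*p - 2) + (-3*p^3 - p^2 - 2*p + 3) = -p^3 + p^2 + 1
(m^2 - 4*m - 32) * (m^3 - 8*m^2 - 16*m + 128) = m^5 - 12*m^4 - 16*m^3 + 448*m^2 - 4096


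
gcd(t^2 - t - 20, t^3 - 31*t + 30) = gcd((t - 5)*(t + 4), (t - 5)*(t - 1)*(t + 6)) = t - 5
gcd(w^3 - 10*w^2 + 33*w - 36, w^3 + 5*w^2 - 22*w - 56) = w - 4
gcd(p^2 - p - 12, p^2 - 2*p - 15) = p + 3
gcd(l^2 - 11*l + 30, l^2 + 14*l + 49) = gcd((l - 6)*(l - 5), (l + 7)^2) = 1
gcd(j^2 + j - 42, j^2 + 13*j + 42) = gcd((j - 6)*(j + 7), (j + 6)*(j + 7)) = j + 7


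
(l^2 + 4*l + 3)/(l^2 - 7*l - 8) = (l + 3)/(l - 8)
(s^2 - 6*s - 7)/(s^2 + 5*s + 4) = (s - 7)/(s + 4)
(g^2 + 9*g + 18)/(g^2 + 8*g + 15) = (g + 6)/(g + 5)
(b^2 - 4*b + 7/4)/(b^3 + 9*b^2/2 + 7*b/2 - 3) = (b - 7/2)/(b^2 + 5*b + 6)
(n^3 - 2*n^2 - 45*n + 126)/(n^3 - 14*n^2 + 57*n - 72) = (n^2 + n - 42)/(n^2 - 11*n + 24)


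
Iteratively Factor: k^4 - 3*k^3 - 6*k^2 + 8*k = (k)*(k^3 - 3*k^2 - 6*k + 8) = k*(k - 1)*(k^2 - 2*k - 8) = k*(k - 1)*(k + 2)*(k - 4)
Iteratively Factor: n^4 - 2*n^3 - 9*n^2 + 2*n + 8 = (n - 1)*(n^3 - n^2 - 10*n - 8) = (n - 1)*(n + 2)*(n^2 - 3*n - 4) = (n - 4)*(n - 1)*(n + 2)*(n + 1)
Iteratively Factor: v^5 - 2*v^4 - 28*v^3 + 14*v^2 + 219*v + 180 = (v + 3)*(v^4 - 5*v^3 - 13*v^2 + 53*v + 60) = (v - 5)*(v + 3)*(v^3 - 13*v - 12) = (v - 5)*(v + 1)*(v + 3)*(v^2 - v - 12) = (v - 5)*(v + 1)*(v + 3)^2*(v - 4)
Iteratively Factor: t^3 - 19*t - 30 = (t + 2)*(t^2 - 2*t - 15) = (t - 5)*(t + 2)*(t + 3)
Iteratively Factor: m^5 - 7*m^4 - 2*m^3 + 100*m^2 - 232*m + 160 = (m - 2)*(m^4 - 5*m^3 - 12*m^2 + 76*m - 80) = (m - 2)*(m + 4)*(m^3 - 9*m^2 + 24*m - 20) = (m - 2)^2*(m + 4)*(m^2 - 7*m + 10) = (m - 5)*(m - 2)^2*(m + 4)*(m - 2)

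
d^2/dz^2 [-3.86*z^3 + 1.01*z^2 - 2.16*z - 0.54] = 2.02 - 23.16*z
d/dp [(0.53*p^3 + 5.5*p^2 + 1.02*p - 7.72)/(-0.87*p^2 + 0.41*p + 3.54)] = (-0.4611*p^4 + 0.4346*p^3 + 8.771*p^2 + 25.5072*p + 6.776)/(0.7569*p^4 - 0.7134*p^3 - 5.9915*p^2 + 2.9028*p + 12.5316)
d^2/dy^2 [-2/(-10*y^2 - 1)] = 40*(30*y^2 - 1)/(10*y^2 + 1)^3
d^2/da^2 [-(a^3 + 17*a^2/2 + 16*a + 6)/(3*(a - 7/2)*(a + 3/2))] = 4*(-1352*a^3 - 5868*a^2 - 9558*a - 3897)/(3*(64*a^6 - 384*a^5 - 240*a^4 + 3520*a^3 + 1260*a^2 - 10584*a - 9261))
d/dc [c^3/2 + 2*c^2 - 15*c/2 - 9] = 3*c^2/2 + 4*c - 15/2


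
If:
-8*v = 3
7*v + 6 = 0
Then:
No Solution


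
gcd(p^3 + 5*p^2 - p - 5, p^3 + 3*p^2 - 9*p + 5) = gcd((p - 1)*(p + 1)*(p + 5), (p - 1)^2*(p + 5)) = p^2 + 4*p - 5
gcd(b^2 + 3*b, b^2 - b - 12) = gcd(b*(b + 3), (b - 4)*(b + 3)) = b + 3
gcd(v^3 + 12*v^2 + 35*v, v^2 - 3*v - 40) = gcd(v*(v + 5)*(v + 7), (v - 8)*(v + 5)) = v + 5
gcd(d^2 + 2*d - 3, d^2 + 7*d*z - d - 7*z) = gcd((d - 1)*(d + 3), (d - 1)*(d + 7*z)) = d - 1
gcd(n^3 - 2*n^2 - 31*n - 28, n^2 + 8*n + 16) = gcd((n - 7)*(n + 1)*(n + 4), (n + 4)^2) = n + 4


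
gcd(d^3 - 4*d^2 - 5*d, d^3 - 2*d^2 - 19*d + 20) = d - 5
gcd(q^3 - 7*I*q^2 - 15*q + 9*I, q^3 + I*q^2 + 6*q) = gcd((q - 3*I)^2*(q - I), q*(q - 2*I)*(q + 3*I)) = 1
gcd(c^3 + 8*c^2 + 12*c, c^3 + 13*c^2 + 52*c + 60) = c^2 + 8*c + 12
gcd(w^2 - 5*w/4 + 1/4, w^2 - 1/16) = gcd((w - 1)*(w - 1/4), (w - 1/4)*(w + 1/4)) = w - 1/4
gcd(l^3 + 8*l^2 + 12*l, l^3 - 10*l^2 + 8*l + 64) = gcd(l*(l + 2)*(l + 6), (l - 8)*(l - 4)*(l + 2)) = l + 2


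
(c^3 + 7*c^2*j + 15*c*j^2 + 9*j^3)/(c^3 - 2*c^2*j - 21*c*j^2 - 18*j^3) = (c + 3*j)/(c - 6*j)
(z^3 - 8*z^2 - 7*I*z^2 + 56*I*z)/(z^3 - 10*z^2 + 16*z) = (z - 7*I)/(z - 2)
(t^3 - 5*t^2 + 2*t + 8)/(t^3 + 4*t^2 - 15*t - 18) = (t^2 - 6*t + 8)/(t^2 + 3*t - 18)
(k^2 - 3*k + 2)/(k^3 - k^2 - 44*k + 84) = (k - 1)/(k^2 + k - 42)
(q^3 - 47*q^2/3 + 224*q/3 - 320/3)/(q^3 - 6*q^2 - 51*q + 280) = (q - 8/3)/(q + 7)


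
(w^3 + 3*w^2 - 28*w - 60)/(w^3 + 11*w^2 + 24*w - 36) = (w^2 - 3*w - 10)/(w^2 + 5*w - 6)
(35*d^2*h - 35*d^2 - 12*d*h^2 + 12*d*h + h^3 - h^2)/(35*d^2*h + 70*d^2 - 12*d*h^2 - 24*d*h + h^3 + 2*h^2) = (h - 1)/(h + 2)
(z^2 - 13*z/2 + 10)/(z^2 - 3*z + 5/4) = 2*(z - 4)/(2*z - 1)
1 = 1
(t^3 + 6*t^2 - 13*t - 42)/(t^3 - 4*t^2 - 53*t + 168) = (t + 2)/(t - 8)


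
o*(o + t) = o^2 + o*t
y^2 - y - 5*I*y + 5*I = (y - 1)*(y - 5*I)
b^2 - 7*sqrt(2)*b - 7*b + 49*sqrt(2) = (b - 7)*(b - 7*sqrt(2))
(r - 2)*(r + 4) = r^2 + 2*r - 8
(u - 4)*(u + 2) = u^2 - 2*u - 8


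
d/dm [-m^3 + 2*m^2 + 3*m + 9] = -3*m^2 + 4*m + 3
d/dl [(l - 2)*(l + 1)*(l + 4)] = 3*l^2 + 6*l - 6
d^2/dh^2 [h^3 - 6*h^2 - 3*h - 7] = 6*h - 12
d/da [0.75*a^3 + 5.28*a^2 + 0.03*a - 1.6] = 2.25*a^2 + 10.56*a + 0.03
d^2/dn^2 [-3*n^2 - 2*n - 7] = -6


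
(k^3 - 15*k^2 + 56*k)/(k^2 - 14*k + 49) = k*(k - 8)/(k - 7)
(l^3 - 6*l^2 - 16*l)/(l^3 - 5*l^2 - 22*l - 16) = l/(l + 1)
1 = 1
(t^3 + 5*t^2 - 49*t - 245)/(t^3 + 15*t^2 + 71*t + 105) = (t - 7)/(t + 3)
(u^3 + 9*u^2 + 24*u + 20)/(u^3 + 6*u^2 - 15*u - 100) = (u^2 + 4*u + 4)/(u^2 + u - 20)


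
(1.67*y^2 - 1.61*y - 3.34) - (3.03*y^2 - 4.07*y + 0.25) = -1.36*y^2 + 2.46*y - 3.59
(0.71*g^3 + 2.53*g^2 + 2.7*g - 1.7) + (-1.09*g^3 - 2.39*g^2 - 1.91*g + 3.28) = -0.38*g^3 + 0.14*g^2 + 0.79*g + 1.58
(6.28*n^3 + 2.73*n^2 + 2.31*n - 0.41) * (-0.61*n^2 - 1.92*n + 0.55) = -3.8308*n^5 - 13.7229*n^4 - 3.1967*n^3 - 2.6836*n^2 + 2.0577*n - 0.2255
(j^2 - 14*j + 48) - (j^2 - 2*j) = 48 - 12*j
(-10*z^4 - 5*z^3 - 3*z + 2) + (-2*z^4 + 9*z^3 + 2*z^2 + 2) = -12*z^4 + 4*z^3 + 2*z^2 - 3*z + 4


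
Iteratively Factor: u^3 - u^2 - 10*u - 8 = (u - 4)*(u^2 + 3*u + 2) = (u - 4)*(u + 2)*(u + 1)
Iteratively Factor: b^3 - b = (b)*(b^2 - 1) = b*(b + 1)*(b - 1)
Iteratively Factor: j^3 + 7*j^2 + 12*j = (j)*(j^2 + 7*j + 12) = j*(j + 4)*(j + 3)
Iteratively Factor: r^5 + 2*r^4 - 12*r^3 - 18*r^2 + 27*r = (r - 3)*(r^4 + 5*r^3 + 3*r^2 - 9*r) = (r - 3)*(r + 3)*(r^3 + 2*r^2 - 3*r) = r*(r - 3)*(r + 3)*(r^2 + 2*r - 3) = r*(r - 3)*(r + 3)^2*(r - 1)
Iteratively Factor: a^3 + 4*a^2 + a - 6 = (a + 3)*(a^2 + a - 2) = (a - 1)*(a + 3)*(a + 2)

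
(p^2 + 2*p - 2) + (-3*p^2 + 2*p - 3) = -2*p^2 + 4*p - 5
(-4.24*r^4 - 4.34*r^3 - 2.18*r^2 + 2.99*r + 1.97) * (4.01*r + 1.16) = -17.0024*r^5 - 22.3218*r^4 - 13.7762*r^3 + 9.4611*r^2 + 11.3681*r + 2.2852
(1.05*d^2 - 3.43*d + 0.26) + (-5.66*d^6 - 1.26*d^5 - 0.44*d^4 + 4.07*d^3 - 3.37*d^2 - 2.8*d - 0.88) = -5.66*d^6 - 1.26*d^5 - 0.44*d^4 + 4.07*d^3 - 2.32*d^2 - 6.23*d - 0.62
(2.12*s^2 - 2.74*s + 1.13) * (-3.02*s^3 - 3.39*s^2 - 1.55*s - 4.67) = -6.4024*s^5 + 1.088*s^4 + 2.59*s^3 - 9.4841*s^2 + 11.0443*s - 5.2771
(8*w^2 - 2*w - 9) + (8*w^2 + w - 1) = 16*w^2 - w - 10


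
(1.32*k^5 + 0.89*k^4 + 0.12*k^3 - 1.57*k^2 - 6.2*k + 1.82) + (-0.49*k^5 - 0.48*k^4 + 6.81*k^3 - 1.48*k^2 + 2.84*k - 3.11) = 0.83*k^5 + 0.41*k^4 + 6.93*k^3 - 3.05*k^2 - 3.36*k - 1.29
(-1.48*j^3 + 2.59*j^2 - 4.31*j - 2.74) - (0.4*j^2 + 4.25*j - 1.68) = -1.48*j^3 + 2.19*j^2 - 8.56*j - 1.06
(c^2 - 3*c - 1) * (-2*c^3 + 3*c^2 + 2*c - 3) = -2*c^5 + 9*c^4 - 5*c^3 - 12*c^2 + 7*c + 3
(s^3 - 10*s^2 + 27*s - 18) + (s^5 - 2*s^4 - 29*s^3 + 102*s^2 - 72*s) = s^5 - 2*s^4 - 28*s^3 + 92*s^2 - 45*s - 18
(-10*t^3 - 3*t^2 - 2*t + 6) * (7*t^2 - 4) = -70*t^5 - 21*t^4 + 26*t^3 + 54*t^2 + 8*t - 24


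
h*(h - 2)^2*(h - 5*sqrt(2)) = h^4 - 5*sqrt(2)*h^3 - 4*h^3 + 4*h^2 + 20*sqrt(2)*h^2 - 20*sqrt(2)*h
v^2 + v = v*(v + 1)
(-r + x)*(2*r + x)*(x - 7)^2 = -2*r^2*x^2 + 28*r^2*x - 98*r^2 + r*x^3 - 14*r*x^2 + 49*r*x + x^4 - 14*x^3 + 49*x^2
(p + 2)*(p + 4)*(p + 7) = p^3 + 13*p^2 + 50*p + 56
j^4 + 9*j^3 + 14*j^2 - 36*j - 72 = (j - 2)*(j + 2)*(j + 3)*(j + 6)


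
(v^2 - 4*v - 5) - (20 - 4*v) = v^2 - 25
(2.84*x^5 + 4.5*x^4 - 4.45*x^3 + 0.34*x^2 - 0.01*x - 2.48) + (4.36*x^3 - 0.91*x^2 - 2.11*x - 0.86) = 2.84*x^5 + 4.5*x^4 - 0.0899999999999999*x^3 - 0.57*x^2 - 2.12*x - 3.34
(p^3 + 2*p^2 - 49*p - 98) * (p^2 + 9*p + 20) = p^5 + 11*p^4 - 11*p^3 - 499*p^2 - 1862*p - 1960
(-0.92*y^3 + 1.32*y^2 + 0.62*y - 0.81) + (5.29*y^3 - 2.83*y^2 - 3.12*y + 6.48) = 4.37*y^3 - 1.51*y^2 - 2.5*y + 5.67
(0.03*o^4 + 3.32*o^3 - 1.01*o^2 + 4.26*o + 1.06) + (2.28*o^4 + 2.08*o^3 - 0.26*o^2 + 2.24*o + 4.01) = 2.31*o^4 + 5.4*o^3 - 1.27*o^2 + 6.5*o + 5.07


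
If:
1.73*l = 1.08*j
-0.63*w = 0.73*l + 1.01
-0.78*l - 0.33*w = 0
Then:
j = 2.13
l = 1.33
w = -3.14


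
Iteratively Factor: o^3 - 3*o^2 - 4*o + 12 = (o - 2)*(o^2 - o - 6) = (o - 3)*(o - 2)*(o + 2)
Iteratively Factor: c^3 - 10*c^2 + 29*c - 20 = (c - 4)*(c^2 - 6*c + 5) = (c - 5)*(c - 4)*(c - 1)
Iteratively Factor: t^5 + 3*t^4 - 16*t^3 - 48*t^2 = (t)*(t^4 + 3*t^3 - 16*t^2 - 48*t) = t^2*(t^3 + 3*t^2 - 16*t - 48) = t^2*(t + 4)*(t^2 - t - 12) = t^2*(t + 3)*(t + 4)*(t - 4)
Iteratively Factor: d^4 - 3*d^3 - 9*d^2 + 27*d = (d - 3)*(d^3 - 9*d) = (d - 3)^2*(d^2 + 3*d) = (d - 3)^2*(d + 3)*(d)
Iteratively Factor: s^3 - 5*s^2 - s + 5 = (s - 1)*(s^2 - 4*s - 5) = (s - 5)*(s - 1)*(s + 1)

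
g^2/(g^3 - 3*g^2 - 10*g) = g/(g^2 - 3*g - 10)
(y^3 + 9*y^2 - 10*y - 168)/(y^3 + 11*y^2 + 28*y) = (y^2 + 2*y - 24)/(y*(y + 4))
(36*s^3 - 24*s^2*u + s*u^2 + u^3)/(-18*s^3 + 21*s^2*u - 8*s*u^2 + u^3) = (-6*s - u)/(3*s - u)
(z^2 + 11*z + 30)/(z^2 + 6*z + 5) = (z + 6)/(z + 1)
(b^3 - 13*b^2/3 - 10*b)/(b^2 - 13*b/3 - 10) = b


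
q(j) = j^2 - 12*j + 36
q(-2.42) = 70.90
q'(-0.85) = -13.70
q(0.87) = 26.32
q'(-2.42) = -16.84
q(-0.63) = 43.96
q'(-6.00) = -24.00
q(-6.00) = 144.00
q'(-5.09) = -22.18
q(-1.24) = 52.42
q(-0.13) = 37.58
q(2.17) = 14.67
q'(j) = 2*j - 12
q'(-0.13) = -12.26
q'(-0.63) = -13.26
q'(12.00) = 12.00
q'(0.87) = -10.26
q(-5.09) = 122.99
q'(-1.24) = -14.48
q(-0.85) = 46.92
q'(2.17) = -7.66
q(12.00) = 36.00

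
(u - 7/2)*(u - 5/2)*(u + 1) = u^3 - 5*u^2 + 11*u/4 + 35/4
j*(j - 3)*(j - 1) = j^3 - 4*j^2 + 3*j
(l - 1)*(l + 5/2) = l^2 + 3*l/2 - 5/2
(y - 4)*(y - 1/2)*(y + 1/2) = y^3 - 4*y^2 - y/4 + 1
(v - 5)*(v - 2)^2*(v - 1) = v^4 - 10*v^3 + 33*v^2 - 44*v + 20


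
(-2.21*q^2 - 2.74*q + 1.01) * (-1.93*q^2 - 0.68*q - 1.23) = 4.2653*q^4 + 6.791*q^3 + 2.6322*q^2 + 2.6834*q - 1.2423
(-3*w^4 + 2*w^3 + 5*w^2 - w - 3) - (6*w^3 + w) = -3*w^4 - 4*w^3 + 5*w^2 - 2*w - 3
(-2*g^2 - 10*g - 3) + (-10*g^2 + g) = -12*g^2 - 9*g - 3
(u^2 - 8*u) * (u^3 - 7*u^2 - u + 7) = u^5 - 15*u^4 + 55*u^3 + 15*u^2 - 56*u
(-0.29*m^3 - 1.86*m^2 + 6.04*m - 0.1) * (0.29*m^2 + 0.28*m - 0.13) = -0.0841*m^5 - 0.6206*m^4 + 1.2685*m^3 + 1.904*m^2 - 0.8132*m + 0.013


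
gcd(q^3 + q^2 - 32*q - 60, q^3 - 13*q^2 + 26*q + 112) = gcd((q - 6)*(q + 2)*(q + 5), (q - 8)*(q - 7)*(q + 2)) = q + 2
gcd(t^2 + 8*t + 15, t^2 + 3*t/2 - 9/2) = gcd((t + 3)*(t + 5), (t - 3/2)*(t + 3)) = t + 3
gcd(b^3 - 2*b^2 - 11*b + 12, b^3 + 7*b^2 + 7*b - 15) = b^2 + 2*b - 3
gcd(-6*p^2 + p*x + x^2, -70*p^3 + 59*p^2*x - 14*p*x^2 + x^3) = -2*p + x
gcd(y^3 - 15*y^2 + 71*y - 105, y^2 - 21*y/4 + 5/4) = y - 5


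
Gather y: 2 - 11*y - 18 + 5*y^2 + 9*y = 5*y^2 - 2*y - 16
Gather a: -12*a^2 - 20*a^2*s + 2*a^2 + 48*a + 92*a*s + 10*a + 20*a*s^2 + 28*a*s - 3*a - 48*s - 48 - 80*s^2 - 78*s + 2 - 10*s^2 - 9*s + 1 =a^2*(-20*s - 10) + a*(20*s^2 + 120*s + 55) - 90*s^2 - 135*s - 45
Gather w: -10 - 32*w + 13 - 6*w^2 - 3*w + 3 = -6*w^2 - 35*w + 6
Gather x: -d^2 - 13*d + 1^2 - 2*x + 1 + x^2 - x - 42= -d^2 - 13*d + x^2 - 3*x - 40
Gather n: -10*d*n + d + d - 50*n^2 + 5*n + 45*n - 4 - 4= 2*d - 50*n^2 + n*(50 - 10*d) - 8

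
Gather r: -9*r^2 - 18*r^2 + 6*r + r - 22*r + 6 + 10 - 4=-27*r^2 - 15*r + 12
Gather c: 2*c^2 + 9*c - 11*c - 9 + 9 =2*c^2 - 2*c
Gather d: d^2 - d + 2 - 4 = d^2 - d - 2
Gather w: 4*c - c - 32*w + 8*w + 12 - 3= 3*c - 24*w + 9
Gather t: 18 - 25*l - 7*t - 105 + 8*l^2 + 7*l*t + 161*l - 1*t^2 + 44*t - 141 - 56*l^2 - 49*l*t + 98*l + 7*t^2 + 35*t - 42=-48*l^2 + 234*l + 6*t^2 + t*(72 - 42*l) - 270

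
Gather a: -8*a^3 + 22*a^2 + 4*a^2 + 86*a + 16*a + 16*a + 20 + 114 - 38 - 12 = -8*a^3 + 26*a^2 + 118*a + 84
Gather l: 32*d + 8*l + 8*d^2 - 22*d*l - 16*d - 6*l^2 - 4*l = 8*d^2 + 16*d - 6*l^2 + l*(4 - 22*d)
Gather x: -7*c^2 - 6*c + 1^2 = -7*c^2 - 6*c + 1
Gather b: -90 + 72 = -18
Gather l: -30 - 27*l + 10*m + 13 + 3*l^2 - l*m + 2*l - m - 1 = 3*l^2 + l*(-m - 25) + 9*m - 18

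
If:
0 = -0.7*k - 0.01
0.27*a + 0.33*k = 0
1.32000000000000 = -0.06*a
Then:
No Solution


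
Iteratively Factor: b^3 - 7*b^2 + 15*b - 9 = (b - 3)*(b^2 - 4*b + 3) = (b - 3)*(b - 1)*(b - 3)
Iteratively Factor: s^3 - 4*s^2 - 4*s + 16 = (s - 2)*(s^2 - 2*s - 8) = (s - 2)*(s + 2)*(s - 4)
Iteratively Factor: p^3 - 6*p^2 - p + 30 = (p + 2)*(p^2 - 8*p + 15) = (p - 5)*(p + 2)*(p - 3)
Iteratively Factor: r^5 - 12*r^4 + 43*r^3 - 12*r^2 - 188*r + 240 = (r + 2)*(r^4 - 14*r^3 + 71*r^2 - 154*r + 120) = (r - 4)*(r + 2)*(r^3 - 10*r^2 + 31*r - 30) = (r - 4)*(r - 2)*(r + 2)*(r^2 - 8*r + 15) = (r - 4)*(r - 3)*(r - 2)*(r + 2)*(r - 5)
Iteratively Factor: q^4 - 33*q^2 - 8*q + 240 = (q + 4)*(q^3 - 4*q^2 - 17*q + 60) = (q - 3)*(q + 4)*(q^2 - q - 20) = (q - 5)*(q - 3)*(q + 4)*(q + 4)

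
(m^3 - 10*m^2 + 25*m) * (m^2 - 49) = m^5 - 10*m^4 - 24*m^3 + 490*m^2 - 1225*m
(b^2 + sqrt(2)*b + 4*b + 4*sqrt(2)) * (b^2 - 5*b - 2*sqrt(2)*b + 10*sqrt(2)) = b^4 - sqrt(2)*b^3 - b^3 - 24*b^2 + sqrt(2)*b^2 + 4*b + 20*sqrt(2)*b + 80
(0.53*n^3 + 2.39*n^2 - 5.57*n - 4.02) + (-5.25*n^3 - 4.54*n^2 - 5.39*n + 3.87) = -4.72*n^3 - 2.15*n^2 - 10.96*n - 0.149999999999999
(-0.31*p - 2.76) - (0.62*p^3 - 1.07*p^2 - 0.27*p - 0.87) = -0.62*p^3 + 1.07*p^2 - 0.04*p - 1.89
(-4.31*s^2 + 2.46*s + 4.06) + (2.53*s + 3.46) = -4.31*s^2 + 4.99*s + 7.52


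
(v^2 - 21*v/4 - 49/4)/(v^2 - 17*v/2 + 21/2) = (4*v + 7)/(2*(2*v - 3))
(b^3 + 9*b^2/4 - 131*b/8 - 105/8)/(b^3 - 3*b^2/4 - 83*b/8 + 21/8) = (4*b^2 + 23*b + 15)/(4*b^2 + 11*b - 3)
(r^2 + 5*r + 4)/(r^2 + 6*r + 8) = (r + 1)/(r + 2)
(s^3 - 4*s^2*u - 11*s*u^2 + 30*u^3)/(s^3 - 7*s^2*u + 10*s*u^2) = (s + 3*u)/s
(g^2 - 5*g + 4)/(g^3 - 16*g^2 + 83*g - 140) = (g - 1)/(g^2 - 12*g + 35)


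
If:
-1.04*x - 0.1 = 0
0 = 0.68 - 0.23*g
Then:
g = 2.96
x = -0.10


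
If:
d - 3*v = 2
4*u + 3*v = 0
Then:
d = 3*v + 2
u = -3*v/4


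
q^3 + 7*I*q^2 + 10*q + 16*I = (q - 2*I)*(q + I)*(q + 8*I)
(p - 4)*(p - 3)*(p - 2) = p^3 - 9*p^2 + 26*p - 24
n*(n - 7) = n^2 - 7*n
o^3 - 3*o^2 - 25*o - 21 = (o - 7)*(o + 1)*(o + 3)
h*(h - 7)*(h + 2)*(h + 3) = h^4 - 2*h^3 - 29*h^2 - 42*h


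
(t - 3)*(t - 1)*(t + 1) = t^3 - 3*t^2 - t + 3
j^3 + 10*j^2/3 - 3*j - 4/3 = (j - 1)*(j + 1/3)*(j + 4)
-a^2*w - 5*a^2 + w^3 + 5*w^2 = (-a + w)*(a + w)*(w + 5)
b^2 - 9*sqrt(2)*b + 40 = (b - 5*sqrt(2))*(b - 4*sqrt(2))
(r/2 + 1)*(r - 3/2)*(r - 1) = r^3/2 - r^2/4 - 7*r/4 + 3/2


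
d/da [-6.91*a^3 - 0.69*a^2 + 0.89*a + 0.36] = -20.73*a^2 - 1.38*a + 0.89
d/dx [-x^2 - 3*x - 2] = -2*x - 3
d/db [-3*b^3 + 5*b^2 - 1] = b*(10 - 9*b)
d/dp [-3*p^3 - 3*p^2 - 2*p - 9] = -9*p^2 - 6*p - 2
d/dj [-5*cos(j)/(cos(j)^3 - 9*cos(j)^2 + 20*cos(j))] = 5*(9 - 2*cos(j))*sin(j)/(cos(j)^2 - 9*cos(j) + 20)^2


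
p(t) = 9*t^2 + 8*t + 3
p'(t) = 18*t + 8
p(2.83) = 97.72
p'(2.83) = 58.94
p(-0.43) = 1.22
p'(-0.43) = 0.26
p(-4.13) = 123.47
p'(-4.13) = -66.34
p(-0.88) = 2.93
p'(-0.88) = -7.84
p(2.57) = 83.00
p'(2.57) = 54.26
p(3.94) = 174.23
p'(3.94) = 78.92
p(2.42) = 75.07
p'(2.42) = 51.56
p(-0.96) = 3.61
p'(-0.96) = -9.28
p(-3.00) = 60.00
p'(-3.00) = -46.00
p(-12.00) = 1203.00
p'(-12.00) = -208.00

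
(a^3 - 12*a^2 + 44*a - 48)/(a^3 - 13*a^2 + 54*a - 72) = (a - 2)/(a - 3)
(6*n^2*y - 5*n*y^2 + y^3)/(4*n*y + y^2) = (6*n^2 - 5*n*y + y^2)/(4*n + y)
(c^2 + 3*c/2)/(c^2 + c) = (c + 3/2)/(c + 1)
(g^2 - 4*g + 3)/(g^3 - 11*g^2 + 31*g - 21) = 1/(g - 7)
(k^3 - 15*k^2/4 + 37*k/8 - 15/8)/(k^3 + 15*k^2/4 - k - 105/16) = 2*(2*k^2 - 5*k + 3)/(4*k^2 + 20*k + 21)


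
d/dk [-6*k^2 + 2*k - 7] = 2 - 12*k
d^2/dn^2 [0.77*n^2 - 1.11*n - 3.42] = 1.54000000000000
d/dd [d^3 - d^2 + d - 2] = 3*d^2 - 2*d + 1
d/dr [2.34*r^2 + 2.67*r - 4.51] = 4.68*r + 2.67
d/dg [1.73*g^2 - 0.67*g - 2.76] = 3.46*g - 0.67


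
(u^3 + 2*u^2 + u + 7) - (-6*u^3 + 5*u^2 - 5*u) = 7*u^3 - 3*u^2 + 6*u + 7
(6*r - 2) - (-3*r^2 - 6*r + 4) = 3*r^2 + 12*r - 6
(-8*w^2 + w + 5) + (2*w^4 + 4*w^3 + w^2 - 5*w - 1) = 2*w^4 + 4*w^3 - 7*w^2 - 4*w + 4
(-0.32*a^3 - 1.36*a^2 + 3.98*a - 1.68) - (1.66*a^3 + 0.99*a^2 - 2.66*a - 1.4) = -1.98*a^3 - 2.35*a^2 + 6.64*a - 0.28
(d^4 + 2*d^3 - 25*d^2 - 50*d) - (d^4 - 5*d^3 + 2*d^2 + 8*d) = 7*d^3 - 27*d^2 - 58*d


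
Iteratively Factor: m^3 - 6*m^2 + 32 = (m - 4)*(m^2 - 2*m - 8) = (m - 4)*(m + 2)*(m - 4)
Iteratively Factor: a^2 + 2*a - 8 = (a - 2)*(a + 4)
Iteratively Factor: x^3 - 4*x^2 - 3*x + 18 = (x + 2)*(x^2 - 6*x + 9) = (x - 3)*(x + 2)*(x - 3)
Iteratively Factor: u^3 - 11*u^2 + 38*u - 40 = (u - 5)*(u^2 - 6*u + 8) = (u - 5)*(u - 4)*(u - 2)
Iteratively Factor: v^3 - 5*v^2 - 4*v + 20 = (v + 2)*(v^2 - 7*v + 10) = (v - 2)*(v + 2)*(v - 5)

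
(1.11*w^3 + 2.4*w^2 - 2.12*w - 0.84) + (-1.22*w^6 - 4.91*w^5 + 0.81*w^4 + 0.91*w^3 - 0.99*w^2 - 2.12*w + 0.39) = -1.22*w^6 - 4.91*w^5 + 0.81*w^4 + 2.02*w^3 + 1.41*w^2 - 4.24*w - 0.45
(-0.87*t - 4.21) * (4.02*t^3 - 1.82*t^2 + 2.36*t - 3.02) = -3.4974*t^4 - 15.3408*t^3 + 5.609*t^2 - 7.3082*t + 12.7142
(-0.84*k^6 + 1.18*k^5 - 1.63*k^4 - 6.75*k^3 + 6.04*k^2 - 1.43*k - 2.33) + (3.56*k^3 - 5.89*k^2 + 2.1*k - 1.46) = -0.84*k^6 + 1.18*k^5 - 1.63*k^4 - 3.19*k^3 + 0.15*k^2 + 0.67*k - 3.79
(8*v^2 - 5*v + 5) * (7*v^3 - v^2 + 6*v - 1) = 56*v^5 - 43*v^4 + 88*v^3 - 43*v^2 + 35*v - 5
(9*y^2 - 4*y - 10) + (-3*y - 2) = 9*y^2 - 7*y - 12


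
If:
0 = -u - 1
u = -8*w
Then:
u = -1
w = 1/8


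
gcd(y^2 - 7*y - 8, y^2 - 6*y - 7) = y + 1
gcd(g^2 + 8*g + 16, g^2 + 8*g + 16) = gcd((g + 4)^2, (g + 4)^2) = g^2 + 8*g + 16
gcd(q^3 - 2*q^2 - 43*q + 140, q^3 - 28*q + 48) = q - 4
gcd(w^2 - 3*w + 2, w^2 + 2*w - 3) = w - 1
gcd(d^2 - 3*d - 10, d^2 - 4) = d + 2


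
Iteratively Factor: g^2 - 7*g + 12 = (g - 4)*(g - 3)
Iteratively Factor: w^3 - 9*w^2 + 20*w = (w)*(w^2 - 9*w + 20) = w*(w - 5)*(w - 4)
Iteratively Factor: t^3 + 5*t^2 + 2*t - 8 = (t - 1)*(t^2 + 6*t + 8) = (t - 1)*(t + 2)*(t + 4)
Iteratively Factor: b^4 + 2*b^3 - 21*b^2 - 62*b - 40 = (b + 2)*(b^3 - 21*b - 20) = (b - 5)*(b + 2)*(b^2 + 5*b + 4) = (b - 5)*(b + 2)*(b + 4)*(b + 1)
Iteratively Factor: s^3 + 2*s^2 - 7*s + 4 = (s - 1)*(s^2 + 3*s - 4) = (s - 1)^2*(s + 4)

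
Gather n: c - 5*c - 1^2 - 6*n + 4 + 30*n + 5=-4*c + 24*n + 8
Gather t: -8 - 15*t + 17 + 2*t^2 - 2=2*t^2 - 15*t + 7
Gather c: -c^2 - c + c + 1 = 1 - c^2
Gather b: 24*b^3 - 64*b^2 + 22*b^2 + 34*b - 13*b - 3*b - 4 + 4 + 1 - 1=24*b^3 - 42*b^2 + 18*b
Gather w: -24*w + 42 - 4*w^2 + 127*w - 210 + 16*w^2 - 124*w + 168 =12*w^2 - 21*w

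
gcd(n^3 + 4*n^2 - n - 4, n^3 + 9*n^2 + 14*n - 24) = n^2 + 3*n - 4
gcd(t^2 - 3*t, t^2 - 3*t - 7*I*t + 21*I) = t - 3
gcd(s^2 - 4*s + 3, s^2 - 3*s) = s - 3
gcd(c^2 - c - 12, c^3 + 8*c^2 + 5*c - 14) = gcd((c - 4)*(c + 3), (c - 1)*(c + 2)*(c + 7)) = 1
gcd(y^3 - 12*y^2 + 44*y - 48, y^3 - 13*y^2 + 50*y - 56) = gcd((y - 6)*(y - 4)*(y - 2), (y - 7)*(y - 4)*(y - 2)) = y^2 - 6*y + 8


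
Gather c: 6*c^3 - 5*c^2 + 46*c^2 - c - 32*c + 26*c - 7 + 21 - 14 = 6*c^3 + 41*c^2 - 7*c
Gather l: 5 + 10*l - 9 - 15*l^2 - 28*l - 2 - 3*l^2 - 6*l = -18*l^2 - 24*l - 6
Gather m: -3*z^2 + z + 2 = -3*z^2 + z + 2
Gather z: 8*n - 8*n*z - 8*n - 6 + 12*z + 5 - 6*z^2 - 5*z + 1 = -6*z^2 + z*(7 - 8*n)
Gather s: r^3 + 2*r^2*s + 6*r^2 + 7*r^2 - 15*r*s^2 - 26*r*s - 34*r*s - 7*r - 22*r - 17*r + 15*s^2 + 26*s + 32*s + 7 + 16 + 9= r^3 + 13*r^2 - 46*r + s^2*(15 - 15*r) + s*(2*r^2 - 60*r + 58) + 32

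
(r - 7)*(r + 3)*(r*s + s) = r^3*s - 3*r^2*s - 25*r*s - 21*s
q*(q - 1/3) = q^2 - q/3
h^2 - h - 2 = (h - 2)*(h + 1)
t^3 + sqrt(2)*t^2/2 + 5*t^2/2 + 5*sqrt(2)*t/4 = t*(t + 5/2)*(t + sqrt(2)/2)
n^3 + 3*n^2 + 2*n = n*(n + 1)*(n + 2)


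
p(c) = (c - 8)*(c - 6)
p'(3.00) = -8.00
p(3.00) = 15.00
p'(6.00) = -2.00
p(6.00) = 0.00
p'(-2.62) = -19.24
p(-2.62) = 91.54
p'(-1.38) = -16.76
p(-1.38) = 69.22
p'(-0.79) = -15.58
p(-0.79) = 59.68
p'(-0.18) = -14.36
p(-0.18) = 50.55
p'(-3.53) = -21.06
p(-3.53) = 109.88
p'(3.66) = -6.68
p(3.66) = 10.16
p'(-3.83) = -21.66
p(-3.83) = 116.29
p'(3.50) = -7.00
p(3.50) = 11.25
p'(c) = 2*c - 14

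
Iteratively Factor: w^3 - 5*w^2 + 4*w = (w)*(w^2 - 5*w + 4) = w*(w - 4)*(w - 1)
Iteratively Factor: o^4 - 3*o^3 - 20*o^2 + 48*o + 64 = (o - 4)*(o^3 + o^2 - 16*o - 16) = (o - 4)^2*(o^2 + 5*o + 4) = (o - 4)^2*(o + 1)*(o + 4)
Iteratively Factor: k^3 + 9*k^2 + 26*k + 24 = (k + 4)*(k^2 + 5*k + 6) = (k + 2)*(k + 4)*(k + 3)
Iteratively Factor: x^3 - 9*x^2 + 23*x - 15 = (x - 1)*(x^2 - 8*x + 15) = (x - 5)*(x - 1)*(x - 3)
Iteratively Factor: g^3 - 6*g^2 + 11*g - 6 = (g - 3)*(g^2 - 3*g + 2) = (g - 3)*(g - 1)*(g - 2)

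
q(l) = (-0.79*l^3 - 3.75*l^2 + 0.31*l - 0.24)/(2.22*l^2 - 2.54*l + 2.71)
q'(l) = (2.54 - 4.44*l)*(-0.79*l^3 - 3.75*l^2 + 0.31*l - 0.24)/(2.22*l^2 - 2.54*l + 2.71)^2 + (-2.37*l^2 - 7.5*l + 0.31)/(2.22*l^2 - 2.54*l + 2.71)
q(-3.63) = -0.32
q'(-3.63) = -0.23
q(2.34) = -3.38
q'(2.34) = -0.41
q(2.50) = -3.44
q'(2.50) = -0.37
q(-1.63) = -0.57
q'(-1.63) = 0.05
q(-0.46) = -0.25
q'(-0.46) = 0.48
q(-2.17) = -0.56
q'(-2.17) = -0.08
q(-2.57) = -0.52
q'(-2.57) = -0.14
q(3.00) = -3.61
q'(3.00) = -0.31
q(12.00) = -6.51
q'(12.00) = -0.34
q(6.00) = -4.51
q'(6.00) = -0.32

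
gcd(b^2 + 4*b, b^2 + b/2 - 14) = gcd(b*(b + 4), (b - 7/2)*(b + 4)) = b + 4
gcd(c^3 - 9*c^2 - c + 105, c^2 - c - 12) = c + 3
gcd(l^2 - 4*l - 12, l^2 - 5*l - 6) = l - 6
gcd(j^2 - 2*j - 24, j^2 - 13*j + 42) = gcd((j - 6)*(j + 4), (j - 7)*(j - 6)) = j - 6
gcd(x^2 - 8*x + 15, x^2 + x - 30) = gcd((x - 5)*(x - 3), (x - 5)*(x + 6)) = x - 5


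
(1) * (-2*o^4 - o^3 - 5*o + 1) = -2*o^4 - o^3 - 5*o + 1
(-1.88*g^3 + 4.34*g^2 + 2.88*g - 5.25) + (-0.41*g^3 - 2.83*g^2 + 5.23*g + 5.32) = -2.29*g^3 + 1.51*g^2 + 8.11*g + 0.0700000000000003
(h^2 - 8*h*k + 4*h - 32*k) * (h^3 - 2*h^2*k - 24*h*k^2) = h^5 - 10*h^4*k + 4*h^4 - 8*h^3*k^2 - 40*h^3*k + 192*h^2*k^3 - 32*h^2*k^2 + 768*h*k^3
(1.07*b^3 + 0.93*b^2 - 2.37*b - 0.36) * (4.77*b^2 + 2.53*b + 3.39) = 5.1039*b^5 + 7.1432*b^4 - 5.3247*b^3 - 4.5606*b^2 - 8.9451*b - 1.2204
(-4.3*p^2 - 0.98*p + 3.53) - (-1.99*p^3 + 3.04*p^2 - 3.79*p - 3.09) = 1.99*p^3 - 7.34*p^2 + 2.81*p + 6.62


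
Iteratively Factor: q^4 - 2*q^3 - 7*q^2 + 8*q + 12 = (q + 1)*(q^3 - 3*q^2 - 4*q + 12) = (q + 1)*(q + 2)*(q^2 - 5*q + 6) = (q - 2)*(q + 1)*(q + 2)*(q - 3)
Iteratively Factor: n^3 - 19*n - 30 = (n + 3)*(n^2 - 3*n - 10) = (n - 5)*(n + 3)*(n + 2)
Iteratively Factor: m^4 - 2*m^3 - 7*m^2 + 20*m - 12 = (m + 3)*(m^3 - 5*m^2 + 8*m - 4) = (m - 2)*(m + 3)*(m^2 - 3*m + 2) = (m - 2)*(m - 1)*(m + 3)*(m - 2)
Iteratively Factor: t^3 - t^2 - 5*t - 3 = (t - 3)*(t^2 + 2*t + 1) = (t - 3)*(t + 1)*(t + 1)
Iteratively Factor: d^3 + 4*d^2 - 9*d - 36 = (d + 3)*(d^2 + d - 12) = (d + 3)*(d + 4)*(d - 3)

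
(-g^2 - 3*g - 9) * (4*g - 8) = -4*g^3 - 4*g^2 - 12*g + 72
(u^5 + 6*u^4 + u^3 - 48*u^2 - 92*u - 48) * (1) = u^5 + 6*u^4 + u^3 - 48*u^2 - 92*u - 48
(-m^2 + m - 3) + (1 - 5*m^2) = -6*m^2 + m - 2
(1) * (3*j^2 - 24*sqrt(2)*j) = 3*j^2 - 24*sqrt(2)*j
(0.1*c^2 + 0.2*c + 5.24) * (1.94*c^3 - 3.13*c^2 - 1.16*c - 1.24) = 0.194*c^5 + 0.075*c^4 + 9.4236*c^3 - 16.7572*c^2 - 6.3264*c - 6.4976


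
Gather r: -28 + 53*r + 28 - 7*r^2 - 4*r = -7*r^2 + 49*r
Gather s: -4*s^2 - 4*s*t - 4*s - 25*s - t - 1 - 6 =-4*s^2 + s*(-4*t - 29) - t - 7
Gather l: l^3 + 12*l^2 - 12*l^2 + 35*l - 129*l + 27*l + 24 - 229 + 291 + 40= l^3 - 67*l + 126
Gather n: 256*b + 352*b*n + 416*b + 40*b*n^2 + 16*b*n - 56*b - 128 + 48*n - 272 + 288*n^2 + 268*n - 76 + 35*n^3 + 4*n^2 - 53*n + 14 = 616*b + 35*n^3 + n^2*(40*b + 292) + n*(368*b + 263) - 462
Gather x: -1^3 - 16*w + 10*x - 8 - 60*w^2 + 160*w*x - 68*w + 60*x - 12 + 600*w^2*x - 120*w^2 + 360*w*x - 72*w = -180*w^2 - 156*w + x*(600*w^2 + 520*w + 70) - 21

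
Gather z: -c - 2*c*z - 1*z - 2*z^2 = -c - 2*z^2 + z*(-2*c - 1)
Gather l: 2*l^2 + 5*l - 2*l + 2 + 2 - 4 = 2*l^2 + 3*l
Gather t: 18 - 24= -6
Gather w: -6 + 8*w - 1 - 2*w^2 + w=-2*w^2 + 9*w - 7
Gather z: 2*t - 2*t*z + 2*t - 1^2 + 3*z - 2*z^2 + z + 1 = 4*t - 2*z^2 + z*(4 - 2*t)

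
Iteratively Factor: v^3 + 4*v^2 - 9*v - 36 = (v + 4)*(v^2 - 9) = (v - 3)*(v + 4)*(v + 3)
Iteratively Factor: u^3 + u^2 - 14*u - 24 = (u + 3)*(u^2 - 2*u - 8) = (u + 2)*(u + 3)*(u - 4)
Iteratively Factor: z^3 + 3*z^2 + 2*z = (z)*(z^2 + 3*z + 2) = z*(z + 2)*(z + 1)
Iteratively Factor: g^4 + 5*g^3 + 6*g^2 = (g + 3)*(g^3 + 2*g^2) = (g + 2)*(g + 3)*(g^2) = g*(g + 2)*(g + 3)*(g)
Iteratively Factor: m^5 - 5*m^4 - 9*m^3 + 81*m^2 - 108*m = (m - 3)*(m^4 - 2*m^3 - 15*m^2 + 36*m) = (m - 3)^2*(m^3 + m^2 - 12*m) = (m - 3)^3*(m^2 + 4*m) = (m - 3)^3*(m + 4)*(m)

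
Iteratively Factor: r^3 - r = (r - 1)*(r^2 + r) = (r - 1)*(r + 1)*(r)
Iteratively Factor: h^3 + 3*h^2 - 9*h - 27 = (h + 3)*(h^2 - 9) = (h + 3)^2*(h - 3)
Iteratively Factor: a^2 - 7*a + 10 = (a - 2)*(a - 5)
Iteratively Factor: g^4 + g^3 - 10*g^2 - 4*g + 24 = (g - 2)*(g^3 + 3*g^2 - 4*g - 12) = (g - 2)*(g + 2)*(g^2 + g - 6) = (g - 2)^2*(g + 2)*(g + 3)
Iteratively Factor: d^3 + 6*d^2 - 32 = (d - 2)*(d^2 + 8*d + 16) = (d - 2)*(d + 4)*(d + 4)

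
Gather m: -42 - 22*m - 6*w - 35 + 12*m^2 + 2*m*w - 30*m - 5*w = 12*m^2 + m*(2*w - 52) - 11*w - 77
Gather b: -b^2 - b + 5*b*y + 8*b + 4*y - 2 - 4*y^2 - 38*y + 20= -b^2 + b*(5*y + 7) - 4*y^2 - 34*y + 18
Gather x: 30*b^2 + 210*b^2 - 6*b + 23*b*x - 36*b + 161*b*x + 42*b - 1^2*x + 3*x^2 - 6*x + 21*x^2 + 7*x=240*b^2 + 184*b*x + 24*x^2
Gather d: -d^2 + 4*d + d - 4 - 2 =-d^2 + 5*d - 6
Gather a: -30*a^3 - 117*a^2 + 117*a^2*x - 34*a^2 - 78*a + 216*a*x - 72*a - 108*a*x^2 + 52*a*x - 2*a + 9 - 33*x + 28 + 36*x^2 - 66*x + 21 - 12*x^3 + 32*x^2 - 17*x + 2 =-30*a^3 + a^2*(117*x - 151) + a*(-108*x^2 + 268*x - 152) - 12*x^3 + 68*x^2 - 116*x + 60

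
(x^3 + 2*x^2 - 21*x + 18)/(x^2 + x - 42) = (x^3 + 2*x^2 - 21*x + 18)/(x^2 + x - 42)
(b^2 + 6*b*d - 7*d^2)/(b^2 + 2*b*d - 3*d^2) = (b + 7*d)/(b + 3*d)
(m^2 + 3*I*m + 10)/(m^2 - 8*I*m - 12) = (m + 5*I)/(m - 6*I)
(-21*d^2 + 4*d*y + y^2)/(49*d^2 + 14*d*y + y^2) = (-3*d + y)/(7*d + y)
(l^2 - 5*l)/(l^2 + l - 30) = l/(l + 6)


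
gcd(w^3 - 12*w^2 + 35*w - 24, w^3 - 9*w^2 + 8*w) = w^2 - 9*w + 8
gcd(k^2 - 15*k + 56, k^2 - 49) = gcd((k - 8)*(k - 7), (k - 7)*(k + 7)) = k - 7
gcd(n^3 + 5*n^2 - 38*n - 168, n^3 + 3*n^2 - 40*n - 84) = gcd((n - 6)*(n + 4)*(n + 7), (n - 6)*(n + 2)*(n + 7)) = n^2 + n - 42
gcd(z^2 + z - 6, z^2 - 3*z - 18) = z + 3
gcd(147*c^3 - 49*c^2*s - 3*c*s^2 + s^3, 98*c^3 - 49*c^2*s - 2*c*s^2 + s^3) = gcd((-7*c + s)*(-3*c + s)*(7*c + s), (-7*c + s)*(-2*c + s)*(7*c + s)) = -49*c^2 + s^2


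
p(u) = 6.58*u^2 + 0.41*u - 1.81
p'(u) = 13.16*u + 0.41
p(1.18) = 7.84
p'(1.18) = 15.94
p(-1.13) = 6.13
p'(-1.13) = -14.46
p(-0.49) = -0.43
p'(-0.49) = -6.04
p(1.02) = 5.45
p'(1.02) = 13.83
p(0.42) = -0.48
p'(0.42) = 5.94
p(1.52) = 14.02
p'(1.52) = 20.41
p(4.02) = 106.17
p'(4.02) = 53.31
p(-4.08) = 106.05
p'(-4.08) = -53.28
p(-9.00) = 527.48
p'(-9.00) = -118.03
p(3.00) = 58.64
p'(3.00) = 39.89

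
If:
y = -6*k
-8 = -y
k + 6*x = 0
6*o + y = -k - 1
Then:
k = -4/3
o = -23/18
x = 2/9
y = 8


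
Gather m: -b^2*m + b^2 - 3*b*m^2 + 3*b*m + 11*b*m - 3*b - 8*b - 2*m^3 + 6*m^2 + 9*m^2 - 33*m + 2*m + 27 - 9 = b^2 - 11*b - 2*m^3 + m^2*(15 - 3*b) + m*(-b^2 + 14*b - 31) + 18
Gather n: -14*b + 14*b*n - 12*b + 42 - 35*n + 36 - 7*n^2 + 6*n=-26*b - 7*n^2 + n*(14*b - 29) + 78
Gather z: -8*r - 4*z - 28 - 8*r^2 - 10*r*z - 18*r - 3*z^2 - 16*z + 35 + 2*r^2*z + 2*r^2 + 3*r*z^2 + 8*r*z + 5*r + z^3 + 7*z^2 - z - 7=-6*r^2 - 21*r + z^3 + z^2*(3*r + 4) + z*(2*r^2 - 2*r - 21)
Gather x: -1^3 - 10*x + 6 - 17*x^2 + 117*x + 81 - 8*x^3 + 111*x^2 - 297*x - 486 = -8*x^3 + 94*x^2 - 190*x - 400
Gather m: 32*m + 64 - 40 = 32*m + 24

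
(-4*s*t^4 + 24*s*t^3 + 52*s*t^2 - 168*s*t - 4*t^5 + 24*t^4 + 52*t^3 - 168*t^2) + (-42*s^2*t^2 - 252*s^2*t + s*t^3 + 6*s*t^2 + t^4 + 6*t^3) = -42*s^2*t^2 - 252*s^2*t - 4*s*t^4 + 25*s*t^3 + 58*s*t^2 - 168*s*t - 4*t^5 + 25*t^4 + 58*t^3 - 168*t^2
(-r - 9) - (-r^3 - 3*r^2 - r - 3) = r^3 + 3*r^2 - 6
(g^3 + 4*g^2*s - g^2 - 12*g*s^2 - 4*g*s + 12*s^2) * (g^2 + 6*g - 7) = g^5 + 4*g^4*s + 5*g^4 - 12*g^3*s^2 + 20*g^3*s - 13*g^3 - 60*g^2*s^2 - 52*g^2*s + 7*g^2 + 156*g*s^2 + 28*g*s - 84*s^2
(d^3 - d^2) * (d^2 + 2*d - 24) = d^5 + d^4 - 26*d^3 + 24*d^2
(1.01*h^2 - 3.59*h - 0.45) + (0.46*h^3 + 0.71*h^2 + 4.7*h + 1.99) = 0.46*h^3 + 1.72*h^2 + 1.11*h + 1.54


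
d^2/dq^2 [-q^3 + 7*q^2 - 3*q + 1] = 14 - 6*q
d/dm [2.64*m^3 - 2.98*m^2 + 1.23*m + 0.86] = 7.92*m^2 - 5.96*m + 1.23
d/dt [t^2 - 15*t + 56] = 2*t - 15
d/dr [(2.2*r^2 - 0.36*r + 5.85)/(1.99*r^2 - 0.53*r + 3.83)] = (-0.4496*r^2 - 6.431*r + 1.7217)/(3.9601*r^4 - 2.1094*r^3 + 15.5243*r^2 - 4.0598*r + 14.6689)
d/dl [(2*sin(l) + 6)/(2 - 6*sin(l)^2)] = (3*sin(l)^2 + 18*sin(l) + 1)*cos(l)/(3*sin(l)^2 - 1)^2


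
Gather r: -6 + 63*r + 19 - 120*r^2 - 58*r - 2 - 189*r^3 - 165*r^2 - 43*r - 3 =-189*r^3 - 285*r^2 - 38*r + 8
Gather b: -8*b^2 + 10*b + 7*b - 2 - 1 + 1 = -8*b^2 + 17*b - 2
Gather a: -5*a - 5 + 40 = 35 - 5*a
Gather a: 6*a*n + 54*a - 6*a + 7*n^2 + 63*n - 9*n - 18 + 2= a*(6*n + 48) + 7*n^2 + 54*n - 16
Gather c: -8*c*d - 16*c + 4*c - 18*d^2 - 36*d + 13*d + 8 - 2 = c*(-8*d - 12) - 18*d^2 - 23*d + 6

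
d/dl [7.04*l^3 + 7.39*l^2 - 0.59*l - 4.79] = 21.12*l^2 + 14.78*l - 0.59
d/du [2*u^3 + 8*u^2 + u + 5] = 6*u^2 + 16*u + 1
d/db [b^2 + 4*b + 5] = 2*b + 4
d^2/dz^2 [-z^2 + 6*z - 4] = -2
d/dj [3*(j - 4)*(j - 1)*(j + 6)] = 9*j^2 + 6*j - 78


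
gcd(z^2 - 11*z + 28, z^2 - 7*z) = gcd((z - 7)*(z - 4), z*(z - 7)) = z - 7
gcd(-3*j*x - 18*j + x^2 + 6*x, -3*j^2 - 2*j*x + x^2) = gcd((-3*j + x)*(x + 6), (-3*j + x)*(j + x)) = -3*j + x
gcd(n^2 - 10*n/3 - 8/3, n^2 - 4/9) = n + 2/3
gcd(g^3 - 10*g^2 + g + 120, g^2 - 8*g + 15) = g - 5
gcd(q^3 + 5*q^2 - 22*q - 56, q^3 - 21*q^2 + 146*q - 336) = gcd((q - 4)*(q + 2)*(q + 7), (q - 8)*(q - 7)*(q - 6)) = 1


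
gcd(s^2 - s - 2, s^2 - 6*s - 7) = s + 1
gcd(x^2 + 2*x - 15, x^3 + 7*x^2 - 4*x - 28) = 1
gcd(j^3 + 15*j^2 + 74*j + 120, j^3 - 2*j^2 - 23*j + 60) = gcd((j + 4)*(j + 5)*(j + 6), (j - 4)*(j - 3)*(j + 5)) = j + 5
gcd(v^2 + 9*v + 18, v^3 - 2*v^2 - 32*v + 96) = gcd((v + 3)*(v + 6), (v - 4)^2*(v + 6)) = v + 6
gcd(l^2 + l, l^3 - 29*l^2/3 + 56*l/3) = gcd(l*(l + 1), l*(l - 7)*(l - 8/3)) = l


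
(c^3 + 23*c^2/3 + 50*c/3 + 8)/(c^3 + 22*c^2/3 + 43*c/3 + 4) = (3*c + 2)/(3*c + 1)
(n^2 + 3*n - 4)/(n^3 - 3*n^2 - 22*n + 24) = 1/(n - 6)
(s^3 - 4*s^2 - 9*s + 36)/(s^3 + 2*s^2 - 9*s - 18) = (s - 4)/(s + 2)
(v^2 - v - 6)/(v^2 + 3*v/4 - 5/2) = 4*(v - 3)/(4*v - 5)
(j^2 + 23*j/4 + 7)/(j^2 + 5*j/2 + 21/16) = 4*(j + 4)/(4*j + 3)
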